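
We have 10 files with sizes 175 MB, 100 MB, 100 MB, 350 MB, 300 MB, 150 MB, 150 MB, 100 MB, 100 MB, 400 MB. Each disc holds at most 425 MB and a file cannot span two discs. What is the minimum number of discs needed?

Total = 400 + 350 + 300 + 175 + 150 + 150 + 100 + 100 + 100 + 100 = 1925 MB.
Lower bound: ⌈1925/425⌉ = 5 discs.
A packing using 5 discs:
  disc 1: 400 = 400
  disc 2: 350 = 350
  disc 3: 300 + 100 = 400
  disc 4: 175 + 150 + 100 = 425
  disc 5: 150 + 100 + 100 = 350
This matches the lower bound, so 5 is optimal.

5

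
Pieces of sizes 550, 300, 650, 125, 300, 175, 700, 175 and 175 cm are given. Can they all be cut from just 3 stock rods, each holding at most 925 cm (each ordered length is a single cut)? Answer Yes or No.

Total = 3150 cm; ⌈3150/925⌉ = 4.
At least 4 stock rods are required, but only 3 are allowed.

No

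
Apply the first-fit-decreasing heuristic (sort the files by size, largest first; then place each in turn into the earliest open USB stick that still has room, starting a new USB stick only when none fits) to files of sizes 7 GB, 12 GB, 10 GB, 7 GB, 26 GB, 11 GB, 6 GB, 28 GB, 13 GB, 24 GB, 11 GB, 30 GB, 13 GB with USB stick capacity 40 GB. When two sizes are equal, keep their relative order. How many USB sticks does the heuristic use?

Sorted descending: 30, 28, 26, 24, 13, 13, 12, 11, 11, 10, 7, 7, 6.
  30 → USB stick 1 (new)  [load 30/40]
  28 → USB stick 2 (new)  [load 28/40]
  26 → USB stick 3 (new)  [load 26/40]
  24 → USB stick 4 (new)  [load 24/40]
  13 → USB stick 3  [load 39/40]
  13 → USB stick 4  [load 37/40]
  12 → USB stick 2  [load 40/40]
  11 → USB stick 5 (new)  [load 11/40]
  11 → USB stick 5  [load 22/40]
  10 → USB stick 1  [load 40/40]
  7 → USB stick 5  [load 29/40]
  7 → USB stick 5  [load 36/40]
  6 → USB stick 6 (new)  [load 6/40]
6 USB sticks opened.

6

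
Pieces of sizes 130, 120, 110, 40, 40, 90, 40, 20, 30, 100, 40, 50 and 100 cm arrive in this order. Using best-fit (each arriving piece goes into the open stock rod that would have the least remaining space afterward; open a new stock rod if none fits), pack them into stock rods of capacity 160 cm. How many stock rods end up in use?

6

  130 → stock rod 1 (new)  [load 130/160]
  120 → stock rod 2 (new)  [load 120/160]
  110 → stock rod 3 (new)  [load 110/160]
  40 → stock rod 2  [load 160/160]
  40 → stock rod 3  [load 150/160]
  90 → stock rod 4 (new)  [load 90/160]
  40 → stock rod 4  [load 130/160]
  20 → stock rod 1  [load 150/160]
  30 → stock rod 4  [load 160/160]
  100 → stock rod 5 (new)  [load 100/160]
  40 → stock rod 5  [load 140/160]
  50 → stock rod 6 (new)  [load 50/160]
  100 → stock rod 6  [load 150/160]
6 stock rods opened.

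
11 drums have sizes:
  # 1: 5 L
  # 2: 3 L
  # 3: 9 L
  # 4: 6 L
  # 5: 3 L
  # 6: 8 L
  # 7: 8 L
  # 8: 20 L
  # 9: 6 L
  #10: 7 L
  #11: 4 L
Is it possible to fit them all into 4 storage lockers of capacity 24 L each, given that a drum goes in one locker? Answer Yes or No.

Yes

A valid assignment using 4 storage lockers:
  locker 1: 20 + 4 = 24
  locker 2: 9 + 8 + 7 = 24
  locker 3: 8 + 6 + 6 + 3 = 23
  locker 4: 5 + 3 = 8
Every load is within 24 L, so 4 storage lockers suffice.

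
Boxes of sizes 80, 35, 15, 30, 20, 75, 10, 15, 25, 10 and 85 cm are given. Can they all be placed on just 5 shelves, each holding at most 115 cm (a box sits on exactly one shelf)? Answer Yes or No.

Yes

A valid assignment using 4 shelves:
  shelf 1: 85 + 30 = 115
  shelf 2: 80 + 35 = 115
  shelf 3: 75 + 25 + 15 = 115
  shelf 4: 20 + 15 + 10 + 10 = 55
That uses only 4 ≤ 5, so 5 shelves are enough.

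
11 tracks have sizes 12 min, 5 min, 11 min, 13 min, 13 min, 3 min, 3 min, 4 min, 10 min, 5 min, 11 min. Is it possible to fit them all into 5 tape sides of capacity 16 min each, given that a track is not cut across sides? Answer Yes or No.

Total = 90 min; ⌈90/16⌉ = 6.
At least 6 tape sides are required, but only 5 are allowed.

No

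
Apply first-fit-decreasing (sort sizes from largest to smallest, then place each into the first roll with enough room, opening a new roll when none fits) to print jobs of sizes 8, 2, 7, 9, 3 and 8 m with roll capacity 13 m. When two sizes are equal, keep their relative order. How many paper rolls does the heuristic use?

4

Sorted descending: 9, 8, 8, 7, 3, 2.
  9 → roll 1 (new)  [load 9/13]
  8 → roll 2 (new)  [load 8/13]
  8 → roll 3 (new)  [load 8/13]
  7 → roll 4 (new)  [load 7/13]
  3 → roll 1  [load 12/13]
  2 → roll 2  [load 10/13]
4 paper rolls opened.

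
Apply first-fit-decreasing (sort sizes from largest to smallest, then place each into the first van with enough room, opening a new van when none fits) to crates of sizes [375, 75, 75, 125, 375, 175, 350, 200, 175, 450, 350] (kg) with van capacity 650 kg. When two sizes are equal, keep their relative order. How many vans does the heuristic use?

Sorted descending: 450, 375, 375, 350, 350, 200, 175, 175, 125, 75, 75.
  450 → van 1 (new)  [load 450/650]
  375 → van 2 (new)  [load 375/650]
  375 → van 3 (new)  [load 375/650]
  350 → van 4 (new)  [load 350/650]
  350 → van 5 (new)  [load 350/650]
  200 → van 1  [load 650/650]
  175 → van 2  [load 550/650]
  175 → van 3  [load 550/650]
  125 → van 4  [load 475/650]
  75 → van 2  [load 625/650]
  75 → van 3  [load 625/650]
5 vans opened.

5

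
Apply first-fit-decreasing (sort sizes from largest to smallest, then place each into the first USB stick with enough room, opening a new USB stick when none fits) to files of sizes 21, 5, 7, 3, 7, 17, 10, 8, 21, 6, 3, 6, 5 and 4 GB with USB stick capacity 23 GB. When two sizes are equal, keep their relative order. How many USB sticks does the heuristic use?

Sorted descending: 21, 21, 17, 10, 8, 7, 7, 6, 6, 5, 5, 4, 3, 3.
  21 → USB stick 1 (new)  [load 21/23]
  21 → USB stick 2 (new)  [load 21/23]
  17 → USB stick 3 (new)  [load 17/23]
  10 → USB stick 4 (new)  [load 10/23]
  8 → USB stick 4  [load 18/23]
  7 → USB stick 5 (new)  [load 7/23]
  7 → USB stick 5  [load 14/23]
  6 → USB stick 3  [load 23/23]
  6 → USB stick 5  [load 20/23]
  5 → USB stick 4  [load 23/23]
  5 → USB stick 6 (new)  [load 5/23]
  4 → USB stick 6  [load 9/23]
  3 → USB stick 5  [load 23/23]
  3 → USB stick 6  [load 12/23]
6 USB sticks opened.

6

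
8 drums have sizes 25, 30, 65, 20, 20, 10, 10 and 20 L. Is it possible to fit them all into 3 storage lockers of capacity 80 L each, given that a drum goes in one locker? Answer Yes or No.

A valid assignment using 3 storage lockers:
  locker 1: 65 + 10 = 75
  locker 2: 30 + 25 + 20 = 75
  locker 3: 20 + 20 + 10 = 50
Every load is within 80 L, so 3 storage lockers suffice.

Yes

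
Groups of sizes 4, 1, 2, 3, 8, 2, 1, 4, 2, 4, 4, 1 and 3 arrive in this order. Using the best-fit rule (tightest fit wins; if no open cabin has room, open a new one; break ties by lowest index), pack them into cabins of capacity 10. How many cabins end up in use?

  4 → cabin 1 (new)  [load 4/10]
  1 → cabin 1  [load 5/10]
  2 → cabin 1  [load 7/10]
  3 → cabin 1  [load 10/10]
  8 → cabin 2 (new)  [load 8/10]
  2 → cabin 2  [load 10/10]
  1 → cabin 3 (new)  [load 1/10]
  4 → cabin 3  [load 5/10]
  2 → cabin 3  [load 7/10]
  4 → cabin 4 (new)  [load 4/10]
  4 → cabin 4  [load 8/10]
  1 → cabin 4  [load 9/10]
  3 → cabin 3  [load 10/10]
4 cabins opened.

4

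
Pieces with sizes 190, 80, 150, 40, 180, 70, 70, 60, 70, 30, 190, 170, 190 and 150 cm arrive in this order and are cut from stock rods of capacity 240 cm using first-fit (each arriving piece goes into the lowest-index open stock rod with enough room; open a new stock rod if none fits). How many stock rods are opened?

8

  190 → stock rod 1 (new)  [load 190/240]
  80 → stock rod 2 (new)  [load 80/240]
  150 → stock rod 2  [load 230/240]
  40 → stock rod 1  [load 230/240]
  180 → stock rod 3 (new)  [load 180/240]
  70 → stock rod 4 (new)  [load 70/240]
  70 → stock rod 4  [load 140/240]
  60 → stock rod 3  [load 240/240]
  70 → stock rod 4  [load 210/240]
  30 → stock rod 4  [load 240/240]
  190 → stock rod 5 (new)  [load 190/240]
  170 → stock rod 6 (new)  [load 170/240]
  190 → stock rod 7 (new)  [load 190/240]
  150 → stock rod 8 (new)  [load 150/240]
8 stock rods opened.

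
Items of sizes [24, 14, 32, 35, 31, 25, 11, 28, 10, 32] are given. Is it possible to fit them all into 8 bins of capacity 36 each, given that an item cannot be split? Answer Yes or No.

A valid assignment using 8 bins:
  bin 1: 35 = 35
  bin 2: 32 = 32
  bin 3: 32 = 32
  bin 4: 31 = 31
  bin 5: 28 = 28
  bin 6: 25 + 11 = 36
  bin 7: 24 + 10 = 34
  bin 8: 14 = 14
Every load is within 36, so 8 bins suffice.

Yes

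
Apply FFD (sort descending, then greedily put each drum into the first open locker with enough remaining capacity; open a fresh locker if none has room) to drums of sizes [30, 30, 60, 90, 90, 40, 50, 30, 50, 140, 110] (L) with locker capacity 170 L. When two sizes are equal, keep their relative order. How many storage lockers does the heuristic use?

5

Sorted descending: 140, 110, 90, 90, 60, 50, 50, 40, 30, 30, 30.
  140 → locker 1 (new)  [load 140/170]
  110 → locker 2 (new)  [load 110/170]
  90 → locker 3 (new)  [load 90/170]
  90 → locker 4 (new)  [load 90/170]
  60 → locker 2  [load 170/170]
  50 → locker 3  [load 140/170]
  50 → locker 4  [load 140/170]
  40 → locker 5 (new)  [load 40/170]
  30 → locker 1  [load 170/170]
  30 → locker 3  [load 170/170]
  30 → locker 4  [load 170/170]
5 storage lockers opened.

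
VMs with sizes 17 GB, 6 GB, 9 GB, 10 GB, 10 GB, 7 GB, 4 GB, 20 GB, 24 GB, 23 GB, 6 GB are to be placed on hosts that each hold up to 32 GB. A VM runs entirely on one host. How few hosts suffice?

5

Total = 24 + 23 + 20 + 17 + 10 + 10 + 9 + 7 + 6 + 6 + 4 = 136 GB.
Lower bound: ⌈136/32⌉ = 5 hosts.
A packing using 5 hosts:
  host 1: 24 + 7 = 31
  host 2: 23 + 9 = 32
  host 3: 20 + 10 = 30
  host 4: 17 + 10 + 4 = 31
  host 5: 6 + 6 = 12
This matches the lower bound, so 5 is optimal.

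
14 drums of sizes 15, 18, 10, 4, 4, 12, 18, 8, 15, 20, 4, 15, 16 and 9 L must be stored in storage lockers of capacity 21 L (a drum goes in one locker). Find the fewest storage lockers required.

Total = 20 + 18 + 18 + 16 + 15 + 15 + 15 + 12 + 10 + 9 + 8 + 4 + 4 + 4 = 168 L.
Lower bound: ⌈168/21⌉ = 8 storage lockers.
A packing using 9 storage lockers:
  locker 1: 20 = 20
  locker 2: 18 = 18
  locker 3: 18 = 18
  locker 4: 16 + 4 = 20
  locker 5: 15 + 4 = 19
  locker 6: 15 + 4 = 19
  locker 7: 15 = 15
  locker 8: 12 + 9 = 21
  locker 9: 10 + 8 = 18
No arrangement into 8 storage lockers stays within capacity, so 9 is optimal.

9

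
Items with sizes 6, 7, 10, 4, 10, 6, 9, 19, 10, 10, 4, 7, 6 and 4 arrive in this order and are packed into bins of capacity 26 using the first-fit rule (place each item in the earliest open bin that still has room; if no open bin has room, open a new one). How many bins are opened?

5

  6 → bin 1 (new)  [load 6/26]
  7 → bin 1  [load 13/26]
  10 → bin 1  [load 23/26]
  4 → bin 2 (new)  [load 4/26]
  10 → bin 2  [load 14/26]
  6 → bin 2  [load 20/26]
  9 → bin 3 (new)  [load 9/26]
  19 → bin 4 (new)  [load 19/26]
  10 → bin 3  [load 19/26]
  10 → bin 5 (new)  [load 10/26]
  4 → bin 2  [load 24/26]
  7 → bin 3  [load 26/26]
  6 → bin 4  [load 25/26]
  4 → bin 5  [load 14/26]
5 bins opened.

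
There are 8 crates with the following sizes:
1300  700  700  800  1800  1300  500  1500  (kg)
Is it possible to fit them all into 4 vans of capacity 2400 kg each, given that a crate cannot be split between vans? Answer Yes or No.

A valid assignment using 4 vans:
  van 1: 1800 + 500 = 2300
  van 2: 1500 + 800 = 2300
  van 3: 1300 + 700 = 2000
  van 4: 1300 + 700 = 2000
Every load is within 2400 kg, so 4 vans suffice.

Yes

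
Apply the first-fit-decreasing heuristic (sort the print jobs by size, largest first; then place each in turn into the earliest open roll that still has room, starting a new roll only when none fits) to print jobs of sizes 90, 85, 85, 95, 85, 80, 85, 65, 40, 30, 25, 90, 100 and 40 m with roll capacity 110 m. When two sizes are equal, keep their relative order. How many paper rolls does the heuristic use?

Sorted descending: 100, 95, 90, 90, 85, 85, 85, 85, 80, 65, 40, 40, 30, 25.
  100 → roll 1 (new)  [load 100/110]
  95 → roll 2 (new)  [load 95/110]
  90 → roll 3 (new)  [load 90/110]
  90 → roll 4 (new)  [load 90/110]
  85 → roll 5 (new)  [load 85/110]
  85 → roll 6 (new)  [load 85/110]
  85 → roll 7 (new)  [load 85/110]
  85 → roll 8 (new)  [load 85/110]
  80 → roll 9 (new)  [load 80/110]
  65 → roll 10 (new)  [load 65/110]
  40 → roll 10  [load 105/110]
  40 → roll 11 (new)  [load 40/110]
  30 → roll 9  [load 110/110]
  25 → roll 5  [load 110/110]
11 paper rolls opened.

11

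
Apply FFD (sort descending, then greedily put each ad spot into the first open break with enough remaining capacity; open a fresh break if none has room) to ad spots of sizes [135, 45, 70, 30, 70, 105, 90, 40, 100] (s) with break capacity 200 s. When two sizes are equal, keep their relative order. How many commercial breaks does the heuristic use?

4

Sorted descending: 135, 105, 100, 90, 70, 70, 45, 40, 30.
  135 → break 1 (new)  [load 135/200]
  105 → break 2 (new)  [load 105/200]
  100 → break 3 (new)  [load 100/200]
  90 → break 2  [load 195/200]
  70 → break 3  [load 170/200]
  70 → break 4 (new)  [load 70/200]
  45 → break 1  [load 180/200]
  40 → break 4  [load 110/200]
  30 → break 3  [load 200/200]
4 commercial breaks opened.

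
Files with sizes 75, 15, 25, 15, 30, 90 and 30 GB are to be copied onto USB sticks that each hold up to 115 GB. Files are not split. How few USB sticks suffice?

Total = 90 + 75 + 30 + 30 + 25 + 15 + 15 = 280 GB.
Lower bound: ⌈280/115⌉ = 3 USB sticks.
A packing using 3 USB sticks:
  USB stick 1: 90 + 25 = 115
  USB stick 2: 75 + 30 = 105
  USB stick 3: 30 + 15 + 15 = 60
This matches the lower bound, so 3 is optimal.

3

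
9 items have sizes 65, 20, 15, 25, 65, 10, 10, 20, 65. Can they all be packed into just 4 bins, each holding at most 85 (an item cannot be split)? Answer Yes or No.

A valid assignment using 4 bins:
  bin 1: 65 + 20 = 85
  bin 2: 65 + 20 = 85
  bin 3: 65 + 15 = 80
  bin 4: 25 + 10 + 10 = 45
Every load is within 85, so 4 bins suffice.

Yes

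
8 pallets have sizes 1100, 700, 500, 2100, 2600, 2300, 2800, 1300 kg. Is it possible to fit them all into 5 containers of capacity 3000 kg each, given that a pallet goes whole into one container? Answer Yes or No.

Yes

A valid assignment using 5 containers:
  container 1: 2800 = 2800
  container 2: 2600 = 2600
  container 3: 2300 + 700 = 3000
  container 4: 2100 + 500 = 2600
  container 5: 1300 + 1100 = 2400
Every load is within 3000 kg, so 5 containers suffice.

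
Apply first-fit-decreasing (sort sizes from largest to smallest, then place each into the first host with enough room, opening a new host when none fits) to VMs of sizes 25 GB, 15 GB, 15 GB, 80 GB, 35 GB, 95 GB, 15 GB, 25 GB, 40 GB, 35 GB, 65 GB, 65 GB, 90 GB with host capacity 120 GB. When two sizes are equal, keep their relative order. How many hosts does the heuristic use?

6

Sorted descending: 95, 90, 80, 65, 65, 40, 35, 35, 25, 25, 15, 15, 15.
  95 → host 1 (new)  [load 95/120]
  90 → host 2 (new)  [load 90/120]
  80 → host 3 (new)  [load 80/120]
  65 → host 4 (new)  [load 65/120]
  65 → host 5 (new)  [load 65/120]
  40 → host 3  [load 120/120]
  35 → host 4  [load 100/120]
  35 → host 5  [load 100/120]
  25 → host 1  [load 120/120]
  25 → host 2  [load 115/120]
  15 → host 4  [load 115/120]
  15 → host 5  [load 115/120]
  15 → host 6 (new)  [load 15/120]
6 hosts opened.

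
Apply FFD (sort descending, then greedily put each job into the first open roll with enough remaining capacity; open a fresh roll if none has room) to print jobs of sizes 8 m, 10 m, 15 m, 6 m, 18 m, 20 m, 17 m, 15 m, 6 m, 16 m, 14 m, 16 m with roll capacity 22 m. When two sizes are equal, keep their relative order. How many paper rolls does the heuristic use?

9

Sorted descending: 20, 18, 17, 16, 16, 15, 15, 14, 10, 8, 6, 6.
  20 → roll 1 (new)  [load 20/22]
  18 → roll 2 (new)  [load 18/22]
  17 → roll 3 (new)  [load 17/22]
  16 → roll 4 (new)  [load 16/22]
  16 → roll 5 (new)  [load 16/22]
  15 → roll 6 (new)  [load 15/22]
  15 → roll 7 (new)  [load 15/22]
  14 → roll 8 (new)  [load 14/22]
  10 → roll 9 (new)  [load 10/22]
  8 → roll 8  [load 22/22]
  6 → roll 4  [load 22/22]
  6 → roll 5  [load 22/22]
9 paper rolls opened.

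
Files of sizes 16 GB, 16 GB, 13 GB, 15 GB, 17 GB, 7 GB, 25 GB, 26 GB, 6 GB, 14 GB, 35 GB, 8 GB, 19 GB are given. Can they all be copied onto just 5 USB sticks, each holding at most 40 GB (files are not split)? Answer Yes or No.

Total = 217 GB; ⌈217/40⌉ = 6.
At least 6 USB sticks are required, but only 5 are allowed.

No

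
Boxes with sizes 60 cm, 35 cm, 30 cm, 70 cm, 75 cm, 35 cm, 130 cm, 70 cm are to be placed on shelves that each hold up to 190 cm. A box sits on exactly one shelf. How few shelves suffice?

Total = 130 + 75 + 70 + 70 + 60 + 35 + 35 + 30 = 505 cm.
Lower bound: ⌈505/190⌉ = 3 shelves.
A packing using 3 shelves:
  shelf 1: 130 + 60 = 190
  shelf 2: 75 + 70 + 35 = 180
  shelf 3: 70 + 35 + 30 = 135
This matches the lower bound, so 3 is optimal.

3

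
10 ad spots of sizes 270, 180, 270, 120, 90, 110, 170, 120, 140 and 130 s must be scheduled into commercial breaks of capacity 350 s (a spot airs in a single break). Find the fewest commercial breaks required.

Total = 270 + 270 + 180 + 170 + 140 + 130 + 120 + 120 + 110 + 90 = 1600 s.
Lower bound: ⌈1600/350⌉ = 5 commercial breaks.
A packing using 6 commercial breaks:
  break 1: 270 = 270
  break 2: 270 = 270
  break 3: 180 + 170 = 350
  break 4: 140 + 130 = 270
  break 5: 120 + 120 + 110 = 350
  break 6: 90 = 90
No arrangement into 5 commercial breaks stays within capacity, so 6 is optimal.

6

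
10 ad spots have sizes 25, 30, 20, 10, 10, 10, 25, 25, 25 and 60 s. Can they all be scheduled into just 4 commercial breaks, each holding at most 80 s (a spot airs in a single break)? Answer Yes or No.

Yes

A valid assignment using 3 commercial breaks:
  break 1: 60 + 20 = 80
  break 2: 30 + 25 + 25 = 80
  break 3: 25 + 25 + 10 + 10 + 10 = 80
That uses only 3 ≤ 4, so 4 commercial breaks are enough.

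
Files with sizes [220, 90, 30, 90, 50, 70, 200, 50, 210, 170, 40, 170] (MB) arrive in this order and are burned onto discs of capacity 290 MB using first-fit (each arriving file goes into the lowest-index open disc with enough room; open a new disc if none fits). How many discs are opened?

  220 → disc 1 (new)  [load 220/290]
  90 → disc 2 (new)  [load 90/290]
  30 → disc 1  [load 250/290]
  90 → disc 2  [load 180/290]
  50 → disc 2  [load 230/290]
  70 → disc 3 (new)  [load 70/290]
  200 → disc 3  [load 270/290]
  50 → disc 2  [load 280/290]
  210 → disc 4 (new)  [load 210/290]
  170 → disc 5 (new)  [load 170/290]
  40 → disc 1  [load 290/290]
  170 → disc 6 (new)  [load 170/290]
6 discs opened.

6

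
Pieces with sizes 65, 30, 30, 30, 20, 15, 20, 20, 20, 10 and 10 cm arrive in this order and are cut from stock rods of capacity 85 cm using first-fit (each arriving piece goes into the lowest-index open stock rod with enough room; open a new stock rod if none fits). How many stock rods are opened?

4

  65 → stock rod 1 (new)  [load 65/85]
  30 → stock rod 2 (new)  [load 30/85]
  30 → stock rod 2  [load 60/85]
  30 → stock rod 3 (new)  [load 30/85]
  20 → stock rod 1  [load 85/85]
  15 → stock rod 2  [load 75/85]
  20 → stock rod 3  [load 50/85]
  20 → stock rod 3  [load 70/85]
  20 → stock rod 4 (new)  [load 20/85]
  10 → stock rod 2  [load 85/85]
  10 → stock rod 3  [load 80/85]
4 stock rods opened.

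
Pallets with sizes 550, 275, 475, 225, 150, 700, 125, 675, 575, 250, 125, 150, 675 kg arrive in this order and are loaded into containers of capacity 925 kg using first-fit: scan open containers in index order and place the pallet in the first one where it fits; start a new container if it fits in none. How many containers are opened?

6

  550 → container 1 (new)  [load 550/925]
  275 → container 1  [load 825/925]
  475 → container 2 (new)  [load 475/925]
  225 → container 2  [load 700/925]
  150 → container 2  [load 850/925]
  700 → container 3 (new)  [load 700/925]
  125 → container 3  [load 825/925]
  675 → container 4 (new)  [load 675/925]
  575 → container 5 (new)  [load 575/925]
  250 → container 4  [load 925/925]
  125 → container 5  [load 700/925]
  150 → container 5  [load 850/925]
  675 → container 6 (new)  [load 675/925]
6 containers opened.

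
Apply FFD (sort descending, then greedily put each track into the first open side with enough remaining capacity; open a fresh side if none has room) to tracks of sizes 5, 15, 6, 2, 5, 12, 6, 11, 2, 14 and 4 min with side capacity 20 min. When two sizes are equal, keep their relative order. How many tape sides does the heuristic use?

Sorted descending: 15, 14, 12, 11, 6, 6, 5, 5, 4, 2, 2.
  15 → side 1 (new)  [load 15/20]
  14 → side 2 (new)  [load 14/20]
  12 → side 3 (new)  [load 12/20]
  11 → side 4 (new)  [load 11/20]
  6 → side 2  [load 20/20]
  6 → side 3  [load 18/20]
  5 → side 1  [load 20/20]
  5 → side 4  [load 16/20]
  4 → side 4  [load 20/20]
  2 → side 3  [load 20/20]
  2 → side 5 (new)  [load 2/20]
5 tape sides opened.

5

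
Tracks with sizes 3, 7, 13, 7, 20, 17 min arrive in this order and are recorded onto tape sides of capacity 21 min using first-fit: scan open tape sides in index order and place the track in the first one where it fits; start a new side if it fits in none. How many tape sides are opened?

  3 → side 1 (new)  [load 3/21]
  7 → side 1  [load 10/21]
  13 → side 2 (new)  [load 13/21]
  7 → side 1  [load 17/21]
  20 → side 3 (new)  [load 20/21]
  17 → side 4 (new)  [load 17/21]
4 tape sides opened.

4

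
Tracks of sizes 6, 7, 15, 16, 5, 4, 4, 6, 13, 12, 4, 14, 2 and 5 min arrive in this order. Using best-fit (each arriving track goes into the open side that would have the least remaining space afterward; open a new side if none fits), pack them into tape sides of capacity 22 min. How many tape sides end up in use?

6

  6 → side 1 (new)  [load 6/22]
  7 → side 1  [load 13/22]
  15 → side 2 (new)  [load 15/22]
  16 → side 3 (new)  [load 16/22]
  5 → side 3  [load 21/22]
  4 → side 2  [load 19/22]
  4 → side 1  [load 17/22]
  6 → side 4 (new)  [load 6/22]
  13 → side 4  [load 19/22]
  12 → side 5 (new)  [load 12/22]
  4 → side 1  [load 21/22]
  14 → side 6 (new)  [load 14/22]
  2 → side 2  [load 21/22]
  5 → side 6  [load 19/22]
6 tape sides opened.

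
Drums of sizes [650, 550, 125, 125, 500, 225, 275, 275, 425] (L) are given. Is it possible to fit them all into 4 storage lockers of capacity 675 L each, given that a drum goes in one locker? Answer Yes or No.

No

Total = 3150 L; ⌈3150/675⌉ = 5.
At least 5 storage lockers are required, but only 4 are allowed.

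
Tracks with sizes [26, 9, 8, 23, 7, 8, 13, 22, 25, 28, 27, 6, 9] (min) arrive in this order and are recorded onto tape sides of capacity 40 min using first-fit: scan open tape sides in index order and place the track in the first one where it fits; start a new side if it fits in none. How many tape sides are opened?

  26 → side 1 (new)  [load 26/40]
  9 → side 1  [load 35/40]
  8 → side 2 (new)  [load 8/40]
  23 → side 2  [load 31/40]
  7 → side 2  [load 38/40]
  8 → side 3 (new)  [load 8/40]
  13 → side 3  [load 21/40]
  22 → side 4 (new)  [load 22/40]
  25 → side 5 (new)  [load 25/40]
  28 → side 6 (new)  [load 28/40]
  27 → side 7 (new)  [load 27/40]
  6 → side 3  [load 27/40]
  9 → side 3  [load 36/40]
7 tape sides opened.

7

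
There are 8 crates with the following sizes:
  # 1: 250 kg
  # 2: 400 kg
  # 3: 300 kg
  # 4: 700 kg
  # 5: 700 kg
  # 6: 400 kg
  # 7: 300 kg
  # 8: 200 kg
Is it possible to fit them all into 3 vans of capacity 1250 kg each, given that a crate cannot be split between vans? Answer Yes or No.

Yes

A valid assignment using 3 vans:
  van 1: 700 + 400 = 1100
  van 2: 700 + 400 = 1100
  van 3: 300 + 300 + 250 + 200 = 1050
Every load is within 1250 kg, so 3 vans suffice.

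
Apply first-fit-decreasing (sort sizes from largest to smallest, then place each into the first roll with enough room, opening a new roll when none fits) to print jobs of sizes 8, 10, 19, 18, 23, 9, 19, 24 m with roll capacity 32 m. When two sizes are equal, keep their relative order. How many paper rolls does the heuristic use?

Sorted descending: 24, 23, 19, 19, 18, 10, 9, 8.
  24 → roll 1 (new)  [load 24/32]
  23 → roll 2 (new)  [load 23/32]
  19 → roll 3 (new)  [load 19/32]
  19 → roll 4 (new)  [load 19/32]
  18 → roll 5 (new)  [load 18/32]
  10 → roll 3  [load 29/32]
  9 → roll 2  [load 32/32]
  8 → roll 1  [load 32/32]
5 paper rolls opened.

5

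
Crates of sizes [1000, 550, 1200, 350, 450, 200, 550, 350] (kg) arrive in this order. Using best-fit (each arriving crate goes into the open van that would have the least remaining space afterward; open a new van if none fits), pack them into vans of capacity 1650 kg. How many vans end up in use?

  1000 → van 1 (new)  [load 1000/1650]
  550 → van 1  [load 1550/1650]
  1200 → van 2 (new)  [load 1200/1650]
  350 → van 2  [load 1550/1650]
  450 → van 3 (new)  [load 450/1650]
  200 → van 3  [load 650/1650]
  550 → van 3  [load 1200/1650]
  350 → van 3  [load 1550/1650]
3 vans opened.

3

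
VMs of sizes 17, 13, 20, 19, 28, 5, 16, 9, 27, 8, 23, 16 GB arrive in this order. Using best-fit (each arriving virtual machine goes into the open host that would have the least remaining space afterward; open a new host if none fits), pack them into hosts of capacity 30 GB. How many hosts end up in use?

8

  17 → host 1 (new)  [load 17/30]
  13 → host 1  [load 30/30]
  20 → host 2 (new)  [load 20/30]
  19 → host 3 (new)  [load 19/30]
  28 → host 4 (new)  [load 28/30]
  5 → host 2  [load 25/30]
  16 → host 5 (new)  [load 16/30]
  9 → host 3  [load 28/30]
  27 → host 6 (new)  [load 27/30]
  8 → host 5  [load 24/30]
  23 → host 7 (new)  [load 23/30]
  16 → host 8 (new)  [load 16/30]
8 hosts opened.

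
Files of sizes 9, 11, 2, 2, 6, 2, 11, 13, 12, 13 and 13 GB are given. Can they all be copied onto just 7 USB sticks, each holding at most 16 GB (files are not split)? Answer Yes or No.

A valid assignment using 7 USB sticks:
  USB stick 1: 13 + 2 = 15
  USB stick 2: 13 + 2 = 15
  USB stick 3: 13 + 2 = 15
  USB stick 4: 12 = 12
  USB stick 5: 11 = 11
  USB stick 6: 11 = 11
  USB stick 7: 9 + 6 = 15
Every load is within 16 GB, so 7 USB sticks suffice.

Yes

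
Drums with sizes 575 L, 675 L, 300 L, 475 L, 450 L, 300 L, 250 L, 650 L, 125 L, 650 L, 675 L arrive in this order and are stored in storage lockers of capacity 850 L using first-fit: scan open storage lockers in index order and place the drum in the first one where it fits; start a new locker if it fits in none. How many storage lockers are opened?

  575 → locker 1 (new)  [load 575/850]
  675 → locker 2 (new)  [load 675/850]
  300 → locker 3 (new)  [load 300/850]
  475 → locker 3  [load 775/850]
  450 → locker 4 (new)  [load 450/850]
  300 → locker 4  [load 750/850]
  250 → locker 1  [load 825/850]
  650 → locker 5 (new)  [load 650/850]
  125 → locker 2  [load 800/850]
  650 → locker 6 (new)  [load 650/850]
  675 → locker 7 (new)  [load 675/850]
7 storage lockers opened.

7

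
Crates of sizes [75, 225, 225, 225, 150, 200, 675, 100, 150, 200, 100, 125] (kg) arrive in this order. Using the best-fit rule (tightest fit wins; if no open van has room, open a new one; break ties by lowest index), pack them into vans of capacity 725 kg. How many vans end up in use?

  75 → van 1 (new)  [load 75/725]
  225 → van 1  [load 300/725]
  225 → van 1  [load 525/725]
  225 → van 2 (new)  [load 225/725]
  150 → van 1  [load 675/725]
  200 → van 2  [load 425/725]
  675 → van 3 (new)  [load 675/725]
  100 → van 2  [load 525/725]
  150 → van 2  [load 675/725]
  200 → van 4 (new)  [load 200/725]
  100 → van 4  [load 300/725]
  125 → van 4  [load 425/725]
4 vans opened.

4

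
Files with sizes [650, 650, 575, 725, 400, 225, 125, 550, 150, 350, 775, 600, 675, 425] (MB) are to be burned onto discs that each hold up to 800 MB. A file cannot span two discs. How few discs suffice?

Total = 775 + 725 + 675 + 650 + 650 + 600 + 575 + 550 + 425 + 400 + 350 + 225 + 150 + 125 = 6875 MB.
Lower bound: ⌈6875/800⌉ = 9 discs.
A packing using 10 discs:
  disc 1: 775 = 775
  disc 2: 725 = 725
  disc 3: 675 + 125 = 800
  disc 4: 650 + 150 = 800
  disc 5: 650 = 650
  disc 6: 600 = 600
  disc 7: 575 + 225 = 800
  disc 8: 550 = 550
  disc 9: 425 + 350 = 775
  disc 10: 400 = 400
No arrangement into 9 discs stays within capacity, so 10 is optimal.

10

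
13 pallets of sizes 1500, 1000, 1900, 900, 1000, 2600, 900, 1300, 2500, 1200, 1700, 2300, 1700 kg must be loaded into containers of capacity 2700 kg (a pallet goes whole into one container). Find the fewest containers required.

Total = 2600 + 2500 + 2300 + 1900 + 1700 + 1700 + 1500 + 1300 + 1200 + 1000 + 1000 + 900 + 900 = 20500 kg.
Lower bound: ⌈20500/2700⌉ = 8 containers.
A packing using 9 containers:
  container 1: 2600 = 2600
  container 2: 2500 = 2500
  container 3: 2300 = 2300
  container 4: 1900 = 1900
  container 5: 1700 + 1000 = 2700
  container 6: 1700 + 1000 = 2700
  container 7: 1500 + 1200 = 2700
  container 8: 1300 + 900 = 2200
  container 9: 900 = 900
No arrangement into 8 containers stays within capacity, so 9 is optimal.

9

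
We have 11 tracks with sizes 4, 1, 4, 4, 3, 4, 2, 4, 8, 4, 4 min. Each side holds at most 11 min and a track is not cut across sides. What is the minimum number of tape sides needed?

Total = 8 + 4 + 4 + 4 + 4 + 4 + 4 + 4 + 3 + 2 + 1 = 42 min.
Lower bound: ⌈42/11⌉ = 4 tape sides.
A packing using 5 tape sides:
  side 1: 8 + 3 = 11
  side 2: 4 + 4 + 2 + 1 = 11
  side 3: 4 + 4 = 8
  side 4: 4 + 4 = 8
  side 5: 4 = 4
No arrangement into 4 tape sides stays within capacity, so 5 is optimal.

5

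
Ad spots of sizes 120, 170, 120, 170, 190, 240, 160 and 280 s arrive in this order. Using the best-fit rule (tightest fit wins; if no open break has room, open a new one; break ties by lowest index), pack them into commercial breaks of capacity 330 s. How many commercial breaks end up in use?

6

  120 → break 1 (new)  [load 120/330]
  170 → break 1  [load 290/330]
  120 → break 2 (new)  [load 120/330]
  170 → break 2  [load 290/330]
  190 → break 3 (new)  [load 190/330]
  240 → break 4 (new)  [load 240/330]
  160 → break 5 (new)  [load 160/330]
  280 → break 6 (new)  [load 280/330]
6 commercial breaks opened.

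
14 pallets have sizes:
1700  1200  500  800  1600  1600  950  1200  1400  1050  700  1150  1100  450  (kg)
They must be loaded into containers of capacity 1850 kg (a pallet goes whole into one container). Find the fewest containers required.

Total = 1700 + 1600 + 1600 + 1400 + 1200 + 1200 + 1150 + 1100 + 1050 + 950 + 800 + 700 + 500 + 450 = 15400 kg.
Lower bound: ⌈15400/1850⌉ = 9 containers.
Also, 10 pallets each exceed 925 kg, and no two of those can share a container, so at least 10 containers are needed.
A packing using 10 containers:
  container 1: 1700 = 1700
  container 2: 1600 = 1600
  container 3: 1600 = 1600
  container 4: 1400 + 450 = 1850
  container 5: 1200 + 500 = 1700
  container 6: 1200 = 1200
  container 7: 1150 + 700 = 1850
  container 8: 1100 = 1100
  container 9: 1050 + 800 = 1850
  container 10: 950 = 950
This matches the lower bound, so 10 is optimal.

10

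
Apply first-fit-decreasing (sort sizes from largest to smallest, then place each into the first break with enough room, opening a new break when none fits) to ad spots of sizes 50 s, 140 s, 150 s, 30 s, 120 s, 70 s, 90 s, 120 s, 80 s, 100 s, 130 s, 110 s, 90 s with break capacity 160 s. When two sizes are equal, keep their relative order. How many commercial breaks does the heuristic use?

10

Sorted descending: 150, 140, 130, 120, 120, 110, 100, 90, 90, 80, 70, 50, 30.
  150 → break 1 (new)  [load 150/160]
  140 → break 2 (new)  [load 140/160]
  130 → break 3 (new)  [load 130/160]
  120 → break 4 (new)  [load 120/160]
  120 → break 5 (new)  [load 120/160]
  110 → break 6 (new)  [load 110/160]
  100 → break 7 (new)  [load 100/160]
  90 → break 8 (new)  [load 90/160]
  90 → break 9 (new)  [load 90/160]
  80 → break 10 (new)  [load 80/160]
  70 → break 8  [load 160/160]
  50 → break 6  [load 160/160]
  30 → break 3  [load 160/160]
10 commercial breaks opened.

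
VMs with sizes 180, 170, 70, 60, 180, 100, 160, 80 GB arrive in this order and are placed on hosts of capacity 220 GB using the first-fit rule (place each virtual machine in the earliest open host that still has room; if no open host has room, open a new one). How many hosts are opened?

6

  180 → host 1 (new)  [load 180/220]
  170 → host 2 (new)  [load 170/220]
  70 → host 3 (new)  [load 70/220]
  60 → host 3  [load 130/220]
  180 → host 4 (new)  [load 180/220]
  100 → host 5 (new)  [load 100/220]
  160 → host 6 (new)  [load 160/220]
  80 → host 3  [load 210/220]
6 hosts opened.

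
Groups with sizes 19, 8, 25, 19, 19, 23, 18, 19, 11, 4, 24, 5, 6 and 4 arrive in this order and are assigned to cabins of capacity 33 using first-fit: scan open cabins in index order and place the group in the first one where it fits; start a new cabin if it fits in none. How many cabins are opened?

  19 → cabin 1 (new)  [load 19/33]
  8 → cabin 1  [load 27/33]
  25 → cabin 2 (new)  [load 25/33]
  19 → cabin 3 (new)  [load 19/33]
  19 → cabin 4 (new)  [load 19/33]
  23 → cabin 5 (new)  [load 23/33]
  18 → cabin 6 (new)  [load 18/33]
  19 → cabin 7 (new)  [load 19/33]
  11 → cabin 3  [load 30/33]
  4 → cabin 1  [load 31/33]
  24 → cabin 8 (new)  [load 24/33]
  5 → cabin 2  [load 30/33]
  6 → cabin 4  [load 25/33]
  4 → cabin 4  [load 29/33]
8 cabins opened.

8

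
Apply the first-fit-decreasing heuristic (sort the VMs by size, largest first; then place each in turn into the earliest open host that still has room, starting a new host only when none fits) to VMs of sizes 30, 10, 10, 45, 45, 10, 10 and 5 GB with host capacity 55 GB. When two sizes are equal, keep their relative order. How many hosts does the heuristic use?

Sorted descending: 45, 45, 30, 10, 10, 10, 10, 5.
  45 → host 1 (new)  [load 45/55]
  45 → host 2 (new)  [load 45/55]
  30 → host 3 (new)  [load 30/55]
  10 → host 1  [load 55/55]
  10 → host 2  [load 55/55]
  10 → host 3  [load 40/55]
  10 → host 3  [load 50/55]
  5 → host 3  [load 55/55]
3 hosts opened.

3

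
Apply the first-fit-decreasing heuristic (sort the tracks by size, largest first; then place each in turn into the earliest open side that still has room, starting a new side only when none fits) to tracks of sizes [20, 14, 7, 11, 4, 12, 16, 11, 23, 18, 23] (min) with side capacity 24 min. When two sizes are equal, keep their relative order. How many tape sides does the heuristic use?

Sorted descending: 23, 23, 20, 18, 16, 14, 12, 11, 11, 7, 4.
  23 → side 1 (new)  [load 23/24]
  23 → side 2 (new)  [load 23/24]
  20 → side 3 (new)  [load 20/24]
  18 → side 4 (new)  [load 18/24]
  16 → side 5 (new)  [load 16/24]
  14 → side 6 (new)  [load 14/24]
  12 → side 7 (new)  [load 12/24]
  11 → side 7  [load 23/24]
  11 → side 8 (new)  [load 11/24]
  7 → side 5  [load 23/24]
  4 → side 3  [load 24/24]
8 tape sides opened.

8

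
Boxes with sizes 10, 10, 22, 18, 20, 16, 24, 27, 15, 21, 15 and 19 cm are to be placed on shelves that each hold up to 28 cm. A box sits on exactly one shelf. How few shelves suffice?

10

Total = 27 + 24 + 22 + 21 + 20 + 19 + 18 + 16 + 15 + 15 + 10 + 10 = 217 cm.
Lower bound: ⌈217/28⌉ = 8 shelves.
Also, 10 boxes each exceed 14 cm, and no two of those can share a shelf, so at least 10 shelves are needed.
A packing using 10 shelves:
  shelf 1: 27 = 27
  shelf 2: 24 = 24
  shelf 3: 22 = 22
  shelf 4: 21 = 21
  shelf 5: 20 = 20
  shelf 6: 19 = 19
  shelf 7: 18 + 10 = 28
  shelf 8: 16 + 10 = 26
  shelf 9: 15 = 15
  shelf 10: 15 = 15
This matches the lower bound, so 10 is optimal.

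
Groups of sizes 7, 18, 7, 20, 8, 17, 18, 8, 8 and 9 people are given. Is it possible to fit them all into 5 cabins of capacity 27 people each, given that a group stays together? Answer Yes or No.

A valid assignment using 5 cabins:
  cabin 1: 20 + 7 = 27
  cabin 2: 18 + 9 = 27
  cabin 3: 18 + 8 = 26
  cabin 4: 17 + 8 = 25
  cabin 5: 8 + 7 = 15
Every load is within 27 people, so 5 cabins suffice.

Yes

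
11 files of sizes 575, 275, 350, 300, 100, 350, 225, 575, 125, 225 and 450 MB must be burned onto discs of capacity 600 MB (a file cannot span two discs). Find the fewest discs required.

7

Total = 575 + 575 + 450 + 350 + 350 + 300 + 275 + 225 + 225 + 125 + 100 = 3550 MB.
Lower bound: ⌈3550/600⌉ = 6 discs.
A packing using 7 discs:
  disc 1: 575 = 575
  disc 2: 575 = 575
  disc 3: 450 + 125 = 575
  disc 4: 350 + 225 = 575
  disc 5: 350 + 225 = 575
  disc 6: 300 + 275 = 575
  disc 7: 100 = 100
No arrangement into 6 discs stays within capacity, so 7 is optimal.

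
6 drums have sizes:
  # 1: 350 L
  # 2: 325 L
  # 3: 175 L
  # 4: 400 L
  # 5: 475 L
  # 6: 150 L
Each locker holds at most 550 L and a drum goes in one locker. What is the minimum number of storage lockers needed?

Total = 475 + 400 + 350 + 325 + 175 + 150 = 1875 L.
Lower bound: ⌈1875/550⌉ = 4 storage lockers.
A packing using 4 storage lockers:
  locker 1: 475 = 475
  locker 2: 400 + 150 = 550
  locker 3: 350 + 175 = 525
  locker 4: 325 = 325
This matches the lower bound, so 4 is optimal.

4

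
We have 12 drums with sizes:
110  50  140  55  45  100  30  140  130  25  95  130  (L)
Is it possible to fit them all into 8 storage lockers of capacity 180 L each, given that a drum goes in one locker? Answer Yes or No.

Yes

A valid assignment using 7 storage lockers:
  locker 1: 140 + 30 = 170
  locker 2: 140 + 25 = 165
  locker 3: 130 + 50 = 180
  locker 4: 130 + 45 = 175
  locker 5: 110 + 55 = 165
  locker 6: 100 = 100
  locker 7: 95 = 95
That uses only 7 ≤ 8, so 8 storage lockers are enough.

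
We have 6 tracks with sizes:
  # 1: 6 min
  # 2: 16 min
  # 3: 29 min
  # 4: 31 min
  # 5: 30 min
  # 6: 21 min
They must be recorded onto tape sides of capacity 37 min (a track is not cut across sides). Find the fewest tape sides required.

Total = 31 + 30 + 29 + 21 + 16 + 6 = 133 min.
Lower bound: ⌈133/37⌉ = 4 tape sides.
A packing using 4 tape sides:
  side 1: 31 + 6 = 37
  side 2: 30 = 30
  side 3: 29 = 29
  side 4: 21 + 16 = 37
This matches the lower bound, so 4 is optimal.

4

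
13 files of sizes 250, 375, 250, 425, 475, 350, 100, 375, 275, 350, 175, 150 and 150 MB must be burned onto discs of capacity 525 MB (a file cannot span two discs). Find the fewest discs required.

8

Total = 475 + 425 + 375 + 375 + 350 + 350 + 275 + 250 + 250 + 175 + 150 + 150 + 100 = 3700 MB.
Lower bound: ⌈3700/525⌉ = 8 discs.
A packing using 8 discs:
  disc 1: 475 = 475
  disc 2: 425 + 100 = 525
  disc 3: 375 + 150 = 525
  disc 4: 375 + 150 = 525
  disc 5: 350 + 175 = 525
  disc 6: 350 = 350
  disc 7: 275 + 250 = 525
  disc 8: 250 = 250
This matches the lower bound, so 8 is optimal.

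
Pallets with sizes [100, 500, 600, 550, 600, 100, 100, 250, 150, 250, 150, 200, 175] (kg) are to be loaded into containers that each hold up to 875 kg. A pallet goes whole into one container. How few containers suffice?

Total = 600 + 600 + 550 + 500 + 250 + 250 + 200 + 175 + 150 + 150 + 100 + 100 + 100 = 3725 kg.
Lower bound: ⌈3725/875⌉ = 5 containers.
A packing using 5 containers:
  container 1: 600 + 250 = 850
  container 2: 600 + 250 = 850
  container 3: 550 + 200 + 100 = 850
  container 4: 500 + 175 + 150 = 825
  container 5: 150 + 100 + 100 = 350
This matches the lower bound, so 5 is optimal.

5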